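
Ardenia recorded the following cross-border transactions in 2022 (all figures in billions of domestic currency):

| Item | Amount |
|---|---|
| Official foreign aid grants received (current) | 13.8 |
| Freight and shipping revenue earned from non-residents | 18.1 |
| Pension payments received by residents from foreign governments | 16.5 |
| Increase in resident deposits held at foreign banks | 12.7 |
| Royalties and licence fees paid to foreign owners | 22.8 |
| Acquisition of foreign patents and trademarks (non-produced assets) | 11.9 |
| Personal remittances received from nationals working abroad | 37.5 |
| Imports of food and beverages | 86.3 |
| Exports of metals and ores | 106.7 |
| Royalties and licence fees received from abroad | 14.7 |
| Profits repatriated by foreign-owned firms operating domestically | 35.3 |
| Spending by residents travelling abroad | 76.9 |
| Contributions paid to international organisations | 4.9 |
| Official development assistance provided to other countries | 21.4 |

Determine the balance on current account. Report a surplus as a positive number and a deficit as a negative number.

Goods: 106.7 - 86.3 = 20.4
Services: 18.1 - 22.8 - 76.9 + 14.7 = -66.9
Primary income: -35.3
Secondary income: 13.8 - 21.4 + 37.5 - 4.9 + 16.5 = 41.5
Current account = 20.4 + (-66.9) + (-35.3) + 41.5 = -40.3
(Excluded from the current account — financial account: increase in resident deposits held at foreign banks 12.7; capital account: acquisition of foreign patents and trademarks (non-produced assets) 11.9.)

-40.3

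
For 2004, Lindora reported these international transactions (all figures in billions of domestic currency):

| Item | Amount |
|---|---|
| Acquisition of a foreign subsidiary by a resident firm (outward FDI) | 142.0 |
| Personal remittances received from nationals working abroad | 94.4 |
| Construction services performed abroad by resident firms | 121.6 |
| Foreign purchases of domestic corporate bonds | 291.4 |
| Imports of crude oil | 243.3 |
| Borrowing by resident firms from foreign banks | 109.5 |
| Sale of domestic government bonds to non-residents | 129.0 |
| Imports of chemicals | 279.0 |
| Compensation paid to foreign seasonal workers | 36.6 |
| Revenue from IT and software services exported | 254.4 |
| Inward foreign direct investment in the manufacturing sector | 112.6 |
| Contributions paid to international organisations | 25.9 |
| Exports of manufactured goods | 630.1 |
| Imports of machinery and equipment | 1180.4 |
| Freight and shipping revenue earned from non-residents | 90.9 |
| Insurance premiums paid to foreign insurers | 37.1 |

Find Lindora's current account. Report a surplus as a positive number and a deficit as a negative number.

-610.9

Goods: -1180.4 - 243.3 + 630.1 - 279.0 = -1072.6
Services: 121.6 + 254.4 - 37.1 + 90.9 = 429.8
Primary income: -36.6
Secondary income: -25.9 + 94.4 = 68.5
Current account = (-1072.6) + 429.8 + (-36.6) + 68.5 = -610.9
(Excluded from the current account — financial account: acquisition of a foreign subsidiary by a resident firm (outward FDI) 142.0, foreign purchases of domestic corporate bonds 291.4, borrowing by resident firms from foreign banks 109.5, sale of domestic government bonds to non-residents 129.0, inward foreign direct investment in the manufacturing sector 112.6.)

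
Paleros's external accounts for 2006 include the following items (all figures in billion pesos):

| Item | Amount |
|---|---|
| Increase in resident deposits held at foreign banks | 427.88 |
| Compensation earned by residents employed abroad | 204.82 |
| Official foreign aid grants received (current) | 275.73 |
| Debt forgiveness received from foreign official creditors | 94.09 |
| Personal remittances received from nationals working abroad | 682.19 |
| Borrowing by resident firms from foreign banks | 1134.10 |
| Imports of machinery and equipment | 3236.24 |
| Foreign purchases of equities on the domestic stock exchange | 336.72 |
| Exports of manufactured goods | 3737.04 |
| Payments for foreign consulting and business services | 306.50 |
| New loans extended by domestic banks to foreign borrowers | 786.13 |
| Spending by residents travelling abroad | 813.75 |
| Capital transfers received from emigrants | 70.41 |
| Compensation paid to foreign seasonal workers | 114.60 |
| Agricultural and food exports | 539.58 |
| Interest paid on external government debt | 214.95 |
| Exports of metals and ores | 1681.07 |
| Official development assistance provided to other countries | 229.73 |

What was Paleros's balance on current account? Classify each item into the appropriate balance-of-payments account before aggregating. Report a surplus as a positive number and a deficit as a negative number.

Goods: 3737.04 + 539.58 + 1681.07 - 3236.24 = 2721.45
Services: -813.75 - 306.50 = -1120.25
Primary income: -114.60 - 214.95 + 204.82 = -124.73
Secondary income: -229.73 + 682.19 + 275.73 = 728.19
Current account = 2721.45 + (-1120.25) + (-124.73) + 728.19 = 2204.66
(Excluded from the current account — financial account: increase in resident deposits held at foreign banks 427.88, borrowing by resident firms from foreign banks 1134.10, foreign purchases of equities on the domestic stock exchange 336.72, new loans extended by domestic banks to foreign borrowers 786.13; capital account: debt forgiveness received from foreign official creditors 94.09, capital transfers received from emigrants 70.41.)

2204.66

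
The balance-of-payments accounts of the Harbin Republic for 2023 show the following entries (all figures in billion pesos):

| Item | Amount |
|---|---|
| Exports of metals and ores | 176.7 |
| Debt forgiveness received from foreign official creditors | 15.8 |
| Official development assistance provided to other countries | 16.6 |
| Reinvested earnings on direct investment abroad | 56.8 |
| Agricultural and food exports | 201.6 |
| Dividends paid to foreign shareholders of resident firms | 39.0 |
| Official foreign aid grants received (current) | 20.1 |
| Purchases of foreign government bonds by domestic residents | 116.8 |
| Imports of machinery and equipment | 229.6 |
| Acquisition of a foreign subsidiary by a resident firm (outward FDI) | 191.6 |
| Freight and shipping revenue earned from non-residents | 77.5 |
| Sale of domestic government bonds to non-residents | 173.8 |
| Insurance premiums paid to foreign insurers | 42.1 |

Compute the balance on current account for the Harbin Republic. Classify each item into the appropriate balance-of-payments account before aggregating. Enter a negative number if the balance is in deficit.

Goods: 176.7 - 229.6 + 201.6 = 148.7
Services: -42.1 + 77.5 = 35.4
Primary income: -39.0 + 56.8 = 17.8
Secondary income: -16.6 + 20.1 = 3.5
Current account = 148.7 + 35.4 + 17.8 + 3.5 = 205.4
(Excluded from the current account — capital account: debt forgiveness received from foreign official creditors 15.8; financial account: purchases of foreign government bonds by domestic residents 116.8, acquisition of a foreign subsidiary by a resident firm (outward FDI) 191.6, sale of domestic government bonds to non-residents 173.8.)

205.4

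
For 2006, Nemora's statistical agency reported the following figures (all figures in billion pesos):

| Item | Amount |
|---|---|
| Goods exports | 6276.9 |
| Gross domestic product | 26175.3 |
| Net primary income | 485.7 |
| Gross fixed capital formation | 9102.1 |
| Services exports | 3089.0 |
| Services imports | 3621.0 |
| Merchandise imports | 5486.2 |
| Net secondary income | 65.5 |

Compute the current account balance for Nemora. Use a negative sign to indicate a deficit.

Goods balance = 6276.9 - 5486.2 = 790.7
Services balance = 3089.0 - 3621.0 = -532.0
Trade balance (goods + services) = 790.7 + (-532.0) = 258.7
Net primary income = 485.7
Net secondary income = 65.5
Current account = 258.7 + 485.7 + 65.5 = 809.9

809.9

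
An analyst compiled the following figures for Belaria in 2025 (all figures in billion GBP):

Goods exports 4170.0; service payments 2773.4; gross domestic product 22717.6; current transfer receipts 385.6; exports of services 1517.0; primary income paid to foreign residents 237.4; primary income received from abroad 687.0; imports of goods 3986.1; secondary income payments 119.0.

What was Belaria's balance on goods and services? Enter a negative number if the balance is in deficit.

Goods balance = 4170.0 - 3986.1 = 183.9
Services balance = 1517.0 - 2773.4 = -1256.4
Trade balance (goods + services) = 183.9 + (-1256.4) = -1072.5

-1072.5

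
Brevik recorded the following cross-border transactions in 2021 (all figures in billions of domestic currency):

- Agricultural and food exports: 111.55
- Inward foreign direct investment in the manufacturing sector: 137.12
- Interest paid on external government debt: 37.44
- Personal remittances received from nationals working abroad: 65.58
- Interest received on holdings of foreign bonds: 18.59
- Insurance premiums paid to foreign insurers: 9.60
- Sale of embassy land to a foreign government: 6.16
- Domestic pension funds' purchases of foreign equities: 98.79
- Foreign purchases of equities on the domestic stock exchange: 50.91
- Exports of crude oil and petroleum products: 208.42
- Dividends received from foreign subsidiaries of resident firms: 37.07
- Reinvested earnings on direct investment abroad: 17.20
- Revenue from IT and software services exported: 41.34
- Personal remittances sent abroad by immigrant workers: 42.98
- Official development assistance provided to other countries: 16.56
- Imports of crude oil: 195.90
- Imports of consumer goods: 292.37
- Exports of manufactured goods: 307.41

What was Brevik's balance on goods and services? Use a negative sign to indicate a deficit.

170.85

Goods: 307.41 + 208.42 + 111.55 - 195.90 - 292.37 = 139.11
Services: 41.34 - 9.60 = 31.74
Trade balance = 139.11 + 31.74 = 170.85
(Excluded from the trade balance — financial account: inward foreign direct investment in the manufacturing sector 137.12, domestic pension funds' purchases of foreign equities 98.79, foreign purchases of equities on the domestic stock exchange 50.91; primary income: interest paid on external government debt 37.44, interest received on holdings of foreign bonds 18.59, dividends received from foreign subsidiaries of resident firms 37.07, reinvested earnings on direct investment abroad 17.20; secondary income: personal remittances received from nationals working abroad 65.58, personal remittances sent abroad by immigrant workers 42.98, official development assistance provided to other countries 16.56; capital account: sale of embassy land to a foreign government 6.16.)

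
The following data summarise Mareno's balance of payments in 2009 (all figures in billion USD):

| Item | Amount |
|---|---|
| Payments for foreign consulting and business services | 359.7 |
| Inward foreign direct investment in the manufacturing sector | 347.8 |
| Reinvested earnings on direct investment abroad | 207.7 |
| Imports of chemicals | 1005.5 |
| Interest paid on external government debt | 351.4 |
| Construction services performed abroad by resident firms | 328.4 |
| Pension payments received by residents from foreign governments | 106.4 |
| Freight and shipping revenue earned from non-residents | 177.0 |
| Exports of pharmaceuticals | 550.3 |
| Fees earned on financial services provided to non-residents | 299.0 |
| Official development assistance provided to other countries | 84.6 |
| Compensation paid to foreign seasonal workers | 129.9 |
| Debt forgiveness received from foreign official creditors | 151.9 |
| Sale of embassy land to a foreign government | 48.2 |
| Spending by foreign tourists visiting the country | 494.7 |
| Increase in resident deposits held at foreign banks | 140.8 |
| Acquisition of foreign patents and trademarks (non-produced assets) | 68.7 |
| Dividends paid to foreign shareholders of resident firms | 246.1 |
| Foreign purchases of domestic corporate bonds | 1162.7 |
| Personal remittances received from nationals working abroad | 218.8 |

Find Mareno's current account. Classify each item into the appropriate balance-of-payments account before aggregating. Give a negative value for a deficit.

Goods: -1005.5 + 550.3 = -455.2
Services: 177.0 - 359.7 + 494.7 + 299.0 + 328.4 = 939.4
Primary income: 207.7 - 246.1 - 351.4 - 129.9 = -519.7
Secondary income: 218.8 - 84.6 + 106.4 = 240.6
Current account = (-455.2) + 939.4 + (-519.7) + 240.6 = 205.1
(Excluded from the current account — financial account: inward foreign direct investment in the manufacturing sector 347.8, increase in resident deposits held at foreign banks 140.8, foreign purchases of domestic corporate bonds 1162.7; capital account: debt forgiveness received from foreign official creditors 151.9, sale of embassy land to a foreign government 48.2, acquisition of foreign patents and trademarks (non-produced assets) 68.7.)

205.1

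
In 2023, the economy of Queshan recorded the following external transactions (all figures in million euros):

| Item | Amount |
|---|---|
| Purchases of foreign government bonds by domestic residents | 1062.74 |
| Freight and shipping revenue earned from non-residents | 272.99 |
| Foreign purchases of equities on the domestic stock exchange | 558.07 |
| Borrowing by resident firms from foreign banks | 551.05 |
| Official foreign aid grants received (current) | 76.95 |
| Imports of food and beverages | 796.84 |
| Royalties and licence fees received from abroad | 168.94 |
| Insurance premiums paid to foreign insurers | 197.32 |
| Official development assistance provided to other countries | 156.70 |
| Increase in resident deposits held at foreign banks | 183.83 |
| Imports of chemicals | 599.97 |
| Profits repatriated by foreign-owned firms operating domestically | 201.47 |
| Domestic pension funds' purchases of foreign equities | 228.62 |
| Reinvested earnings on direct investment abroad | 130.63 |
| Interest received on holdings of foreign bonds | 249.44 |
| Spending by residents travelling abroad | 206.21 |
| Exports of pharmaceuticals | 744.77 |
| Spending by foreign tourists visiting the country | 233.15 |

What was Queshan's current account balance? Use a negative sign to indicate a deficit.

-281.64

Goods: -599.97 + 744.77 - 796.84 = -652.04
Services: 168.94 - 197.32 + 272.99 - 206.21 + 233.15 = 271.55
Primary income: 249.44 - 201.47 + 130.63 = 178.60
Secondary income: 76.95 - 156.70 = -79.75
Current account = (-652.04) + 271.55 + 178.60 + (-79.75) = -281.64
(Excluded from the current account — financial account: purchases of foreign government bonds by domestic residents 1062.74, foreign purchases of equities on the domestic stock exchange 558.07, borrowing by resident firms from foreign banks 551.05, increase in resident deposits held at foreign banks 183.83, domestic pension funds' purchases of foreign equities 228.62.)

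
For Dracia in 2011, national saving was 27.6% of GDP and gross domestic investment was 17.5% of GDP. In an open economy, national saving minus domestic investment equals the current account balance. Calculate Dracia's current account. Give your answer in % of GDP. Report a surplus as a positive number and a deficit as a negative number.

CA = S - I = 27.6 - 17.5 = 10.1

10.1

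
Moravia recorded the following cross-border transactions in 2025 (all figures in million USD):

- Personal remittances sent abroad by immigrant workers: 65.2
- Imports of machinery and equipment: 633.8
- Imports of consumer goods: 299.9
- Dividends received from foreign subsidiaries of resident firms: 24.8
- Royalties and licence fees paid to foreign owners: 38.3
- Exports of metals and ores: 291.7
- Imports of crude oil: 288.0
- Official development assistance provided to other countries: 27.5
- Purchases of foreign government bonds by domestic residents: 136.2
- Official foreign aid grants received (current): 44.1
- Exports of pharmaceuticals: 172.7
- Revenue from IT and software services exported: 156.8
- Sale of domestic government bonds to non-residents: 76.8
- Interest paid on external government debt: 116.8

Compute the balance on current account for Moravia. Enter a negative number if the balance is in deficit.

-779.4

Goods: -633.8 - 299.9 + 172.7 - 288.0 + 291.7 = -757.3
Services: -38.3 + 156.8 = 118.5
Primary income: 24.8 - 116.8 = -92.0
Secondary income: 44.1 - 27.5 - 65.2 = -48.6
Current account = (-757.3) + 118.5 + (-92.0) + (-48.6) = -779.4
(Excluded from the current account — financial account: purchases of foreign government bonds by domestic residents 136.2, sale of domestic government bonds to non-residents 76.8.)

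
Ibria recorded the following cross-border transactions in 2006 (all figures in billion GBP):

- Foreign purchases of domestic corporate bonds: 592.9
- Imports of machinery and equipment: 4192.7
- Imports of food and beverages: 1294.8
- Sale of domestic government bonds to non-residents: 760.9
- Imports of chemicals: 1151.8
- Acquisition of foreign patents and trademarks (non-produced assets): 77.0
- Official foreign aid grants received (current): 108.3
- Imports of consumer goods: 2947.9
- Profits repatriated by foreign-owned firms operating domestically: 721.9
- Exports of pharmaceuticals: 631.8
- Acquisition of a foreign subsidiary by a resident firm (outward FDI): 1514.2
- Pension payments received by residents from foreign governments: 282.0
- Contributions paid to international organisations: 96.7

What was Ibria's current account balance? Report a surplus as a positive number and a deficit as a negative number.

Goods: -2947.9 - 1151.8 + 631.8 - 1294.8 - 4192.7 = -8955.4
Primary income: -721.9
Secondary income: -96.7 + 282.0 + 108.3 = 293.6
Current account = (-8955.4) + (-721.9) + 293.6 = -9383.7
(Excluded from the current account — financial account: foreign purchases of domestic corporate bonds 592.9, sale of domestic government bonds to non-residents 760.9, acquisition of a foreign subsidiary by a resident firm (outward FDI) 1514.2; capital account: acquisition of foreign patents and trademarks (non-produced assets) 77.0.)

-9383.7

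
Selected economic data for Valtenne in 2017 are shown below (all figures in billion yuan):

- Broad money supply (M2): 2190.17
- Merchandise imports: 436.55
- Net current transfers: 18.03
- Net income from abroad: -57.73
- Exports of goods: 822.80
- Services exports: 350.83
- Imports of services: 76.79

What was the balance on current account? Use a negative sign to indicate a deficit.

620.59

Goods balance = 822.80 - 436.55 = 386.25
Services balance = 350.83 - 76.79 = 274.04
Trade balance (goods + services) = 386.25 + 274.04 = 660.29
Net primary income = -57.73
Net secondary income = 18.03
Current account = 660.29 + (-57.73) + 18.03 = 620.59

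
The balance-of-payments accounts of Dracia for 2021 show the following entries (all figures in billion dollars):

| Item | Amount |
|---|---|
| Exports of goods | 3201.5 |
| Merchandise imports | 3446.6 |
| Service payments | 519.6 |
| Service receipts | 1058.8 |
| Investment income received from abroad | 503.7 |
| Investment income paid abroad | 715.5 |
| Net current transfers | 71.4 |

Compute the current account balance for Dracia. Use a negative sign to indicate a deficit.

Goods balance = 3201.5 - 3446.6 = -245.1
Services balance = 1058.8 - 519.6 = 539.2
Trade balance (goods + services) = -245.1 + 539.2 = 294.1
Net primary income = 503.7 - 715.5 = -211.8
Net secondary income = 71.4
Current account = 294.1 + (-211.8) + 71.4 = 153.7

153.7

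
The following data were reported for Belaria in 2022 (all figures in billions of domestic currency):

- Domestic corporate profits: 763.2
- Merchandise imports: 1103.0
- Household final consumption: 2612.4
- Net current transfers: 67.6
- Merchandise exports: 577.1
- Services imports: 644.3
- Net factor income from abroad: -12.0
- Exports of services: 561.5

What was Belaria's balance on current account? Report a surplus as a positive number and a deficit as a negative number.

Goods balance = 577.1 - 1103.0 = -525.9
Services balance = 561.5 - 644.3 = -82.8
Trade balance (goods + services) = -525.9 + (-82.8) = -608.7
Net primary income = -12.0
Net secondary income = 67.6
Current account = -608.7 + (-12.0) + 67.6 = -553.1

-553.1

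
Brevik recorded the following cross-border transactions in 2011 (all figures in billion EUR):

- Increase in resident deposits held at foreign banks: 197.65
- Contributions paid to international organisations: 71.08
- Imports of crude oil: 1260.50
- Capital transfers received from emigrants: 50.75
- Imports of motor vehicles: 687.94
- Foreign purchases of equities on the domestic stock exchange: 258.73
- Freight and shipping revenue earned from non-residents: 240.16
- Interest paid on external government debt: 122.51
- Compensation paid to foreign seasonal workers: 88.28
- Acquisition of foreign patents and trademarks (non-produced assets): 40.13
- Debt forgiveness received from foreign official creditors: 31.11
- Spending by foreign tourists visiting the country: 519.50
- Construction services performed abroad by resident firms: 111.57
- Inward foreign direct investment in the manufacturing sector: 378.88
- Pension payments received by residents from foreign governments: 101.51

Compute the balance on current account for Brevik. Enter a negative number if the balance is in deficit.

Goods: -1260.50 - 687.94 = -1948.44
Services: 519.50 + 111.57 + 240.16 = 871.23
Primary income: -122.51 - 88.28 = -210.79
Secondary income: 101.51 - 71.08 = 30.43
Current account = (-1948.44) + 871.23 + (-210.79) + 30.43 = -1257.57
(Excluded from the current account — financial account: increase in resident deposits held at foreign banks 197.65, foreign purchases of equities on the domestic stock exchange 258.73, inward foreign direct investment in the manufacturing sector 378.88; capital account: capital transfers received from emigrants 50.75, acquisition of foreign patents and trademarks (non-produced assets) 40.13, debt forgiveness received from foreign official creditors 31.11.)

-1257.57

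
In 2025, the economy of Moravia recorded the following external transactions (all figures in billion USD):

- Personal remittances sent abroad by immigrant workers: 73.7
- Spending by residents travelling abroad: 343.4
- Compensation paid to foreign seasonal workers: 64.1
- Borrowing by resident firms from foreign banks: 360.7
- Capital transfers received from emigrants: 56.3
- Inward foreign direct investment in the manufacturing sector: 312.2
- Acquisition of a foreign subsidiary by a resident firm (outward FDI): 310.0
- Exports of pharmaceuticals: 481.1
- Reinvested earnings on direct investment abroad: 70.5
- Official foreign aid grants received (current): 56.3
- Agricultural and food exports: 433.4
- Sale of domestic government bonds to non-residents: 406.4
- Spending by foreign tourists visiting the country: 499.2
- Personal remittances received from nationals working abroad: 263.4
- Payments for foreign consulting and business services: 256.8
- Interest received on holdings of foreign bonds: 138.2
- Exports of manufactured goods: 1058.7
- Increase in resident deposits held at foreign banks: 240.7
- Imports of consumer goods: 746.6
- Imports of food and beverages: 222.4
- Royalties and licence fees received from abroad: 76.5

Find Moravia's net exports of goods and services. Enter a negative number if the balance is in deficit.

Goods: 433.4 + 481.1 - 222.4 + 1058.7 - 746.6 = 1004.2
Services: -343.4 + 499.2 + 76.5 - 256.8 = -24.5
Trade balance = 1004.2 + (-24.5) = 979.7
(Excluded from the trade balance — secondary income: personal remittances sent abroad by immigrant workers 73.7, official foreign aid grants received (current) 56.3, personal remittances received from nationals working abroad 263.4; primary income: compensation paid to foreign seasonal workers 64.1, reinvested earnings on direct investment abroad 70.5, interest received on holdings of foreign bonds 138.2; financial account: borrowing by resident firms from foreign banks 360.7, inward foreign direct investment in the manufacturing sector 312.2, acquisition of a foreign subsidiary by a resident firm (outward FDI) 310.0, sale of domestic government bonds to non-residents 406.4, increase in resident deposits held at foreign banks 240.7; capital account: capital transfers received from emigrants 56.3.)

979.7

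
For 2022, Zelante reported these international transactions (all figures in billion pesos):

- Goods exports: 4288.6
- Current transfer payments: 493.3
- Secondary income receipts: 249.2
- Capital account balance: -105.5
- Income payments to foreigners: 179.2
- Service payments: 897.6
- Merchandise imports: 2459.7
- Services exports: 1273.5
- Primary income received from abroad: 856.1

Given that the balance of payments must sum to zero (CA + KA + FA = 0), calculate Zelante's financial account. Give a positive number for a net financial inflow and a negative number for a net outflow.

-2532.1

Goods balance = 4288.6 - 2459.7 = 1828.9
Services balance = 1273.5 - 897.6 = 375.9
Trade balance (goods + services) = 1828.9 + 375.9 = 2204.8
Net primary income = 856.1 - 179.2 = 676.9
Net secondary income = 249.2 - 493.3 = -244.1
Current account = 2204.8 + 676.9 + (-244.1) = 2637.6
Financial account = -(2637.6 + (-105.5)) = -2532.1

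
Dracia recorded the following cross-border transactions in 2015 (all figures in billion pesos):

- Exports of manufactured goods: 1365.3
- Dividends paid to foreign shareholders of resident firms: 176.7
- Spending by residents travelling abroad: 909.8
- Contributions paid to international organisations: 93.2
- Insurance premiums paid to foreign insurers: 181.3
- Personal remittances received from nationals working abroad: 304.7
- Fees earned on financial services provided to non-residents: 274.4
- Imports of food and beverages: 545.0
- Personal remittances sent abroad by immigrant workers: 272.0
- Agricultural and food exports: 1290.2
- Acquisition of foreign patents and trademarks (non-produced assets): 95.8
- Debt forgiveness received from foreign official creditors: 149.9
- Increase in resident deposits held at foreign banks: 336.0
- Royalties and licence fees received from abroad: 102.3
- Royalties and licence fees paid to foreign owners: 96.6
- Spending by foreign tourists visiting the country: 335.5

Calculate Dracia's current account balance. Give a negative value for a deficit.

1397.8

Goods: 1290.2 - 545.0 + 1365.3 = 2110.5
Services: 274.4 - 181.3 - 909.8 + 102.3 + 335.5 - 96.6 = -475.5
Primary income: -176.7
Secondary income: 304.7 - 93.2 - 272.0 = -60.5
Current account = 2110.5 + (-475.5) + (-176.7) + (-60.5) = 1397.8
(Excluded from the current account — capital account: acquisition of foreign patents and trademarks (non-produced assets) 95.8, debt forgiveness received from foreign official creditors 149.9; financial account: increase in resident deposits held at foreign banks 336.0.)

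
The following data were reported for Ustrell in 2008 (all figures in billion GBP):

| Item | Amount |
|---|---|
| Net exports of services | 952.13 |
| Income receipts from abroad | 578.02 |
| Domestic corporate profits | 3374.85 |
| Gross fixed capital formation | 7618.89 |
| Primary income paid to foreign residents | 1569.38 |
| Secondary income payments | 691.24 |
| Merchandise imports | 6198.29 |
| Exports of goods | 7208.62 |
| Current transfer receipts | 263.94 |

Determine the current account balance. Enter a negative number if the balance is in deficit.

543.80

Goods balance = 7208.62 - 6198.29 = 1010.33
Services balance = 952.13
Trade balance (goods + services) = 1010.33 + 952.13 = 1962.46
Net primary income = 578.02 - 1569.38 = -991.36
Net secondary income = 263.94 - 691.24 = -427.30
Current account = 1962.46 + (-991.36) + (-427.30) = 543.80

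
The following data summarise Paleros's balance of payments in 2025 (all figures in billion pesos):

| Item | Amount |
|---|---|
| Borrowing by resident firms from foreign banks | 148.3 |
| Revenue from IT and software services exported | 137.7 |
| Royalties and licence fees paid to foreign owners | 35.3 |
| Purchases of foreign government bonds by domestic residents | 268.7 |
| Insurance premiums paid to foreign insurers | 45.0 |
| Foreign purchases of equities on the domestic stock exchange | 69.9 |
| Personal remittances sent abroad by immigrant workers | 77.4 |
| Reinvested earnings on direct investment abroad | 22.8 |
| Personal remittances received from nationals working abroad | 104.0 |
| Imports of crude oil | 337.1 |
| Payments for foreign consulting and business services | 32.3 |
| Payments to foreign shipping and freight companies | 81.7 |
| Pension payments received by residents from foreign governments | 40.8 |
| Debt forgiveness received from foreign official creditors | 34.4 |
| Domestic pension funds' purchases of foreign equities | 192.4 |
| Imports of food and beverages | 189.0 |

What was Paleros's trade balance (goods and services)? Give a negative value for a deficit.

Goods: -337.1 - 189.0 = -526.1
Services: -35.3 - 81.7 - 45.0 + 137.7 - 32.3 = -56.6
Trade balance = -526.1 + (-56.6) = -582.7
(Excluded from the trade balance — financial account: borrowing by resident firms from foreign banks 148.3, purchases of foreign government bonds by domestic residents 268.7, foreign purchases of equities on the domestic stock exchange 69.9, domestic pension funds' purchases of foreign equities 192.4; secondary income: personal remittances sent abroad by immigrant workers 77.4, personal remittances received from nationals working abroad 104.0, pension payments received by residents from foreign governments 40.8; primary income: reinvested earnings on direct investment abroad 22.8; capital account: debt forgiveness received from foreign official creditors 34.4.)

-582.7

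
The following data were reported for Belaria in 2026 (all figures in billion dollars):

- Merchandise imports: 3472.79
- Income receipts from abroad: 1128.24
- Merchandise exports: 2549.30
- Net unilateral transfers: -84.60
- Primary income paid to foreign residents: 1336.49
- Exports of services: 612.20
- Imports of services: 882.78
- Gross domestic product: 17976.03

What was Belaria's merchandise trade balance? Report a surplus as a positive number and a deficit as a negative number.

-923.49

Goods balance = 2549.30 - 3472.79 = -923.49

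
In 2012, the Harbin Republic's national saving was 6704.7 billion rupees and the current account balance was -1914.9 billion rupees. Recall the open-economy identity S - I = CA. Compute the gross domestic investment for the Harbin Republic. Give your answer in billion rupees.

8619.6

I = S - CA = 6704.7 - (-1914.9) = 8619.6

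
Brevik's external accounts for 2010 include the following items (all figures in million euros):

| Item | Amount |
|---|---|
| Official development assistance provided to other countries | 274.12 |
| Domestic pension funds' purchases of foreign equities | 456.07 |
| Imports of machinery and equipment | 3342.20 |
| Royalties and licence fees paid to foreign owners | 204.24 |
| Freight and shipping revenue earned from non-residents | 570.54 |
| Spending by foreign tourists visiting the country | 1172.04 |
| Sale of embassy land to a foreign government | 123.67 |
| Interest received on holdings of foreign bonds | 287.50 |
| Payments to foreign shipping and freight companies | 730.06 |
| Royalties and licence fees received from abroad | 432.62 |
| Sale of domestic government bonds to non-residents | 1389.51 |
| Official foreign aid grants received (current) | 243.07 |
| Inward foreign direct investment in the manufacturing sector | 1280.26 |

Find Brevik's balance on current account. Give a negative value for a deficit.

Goods: -3342.20
Services: -730.06 + 1172.04 + 570.54 - 204.24 + 432.62 = 1240.90
Primary income: 287.50
Secondary income: 243.07 - 274.12 = -31.05
Current account = (-3342.20) + 1240.90 + 287.50 + (-31.05) = -1844.85
(Excluded from the current account — financial account: domestic pension funds' purchases of foreign equities 456.07, sale of domestic government bonds to non-residents 1389.51, inward foreign direct investment in the manufacturing sector 1280.26; capital account: sale of embassy land to a foreign government 123.67.)

-1844.85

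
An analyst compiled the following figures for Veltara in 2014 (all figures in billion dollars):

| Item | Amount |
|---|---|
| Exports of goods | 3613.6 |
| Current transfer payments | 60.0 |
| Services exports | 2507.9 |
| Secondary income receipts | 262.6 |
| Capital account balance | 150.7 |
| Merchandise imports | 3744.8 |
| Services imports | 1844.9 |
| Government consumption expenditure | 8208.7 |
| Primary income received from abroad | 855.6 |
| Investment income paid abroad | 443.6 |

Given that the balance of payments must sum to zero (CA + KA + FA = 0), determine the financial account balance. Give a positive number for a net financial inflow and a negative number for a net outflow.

-1297.1

Goods balance = 3613.6 - 3744.8 = -131.2
Services balance = 2507.9 - 1844.9 = 663.0
Trade balance (goods + services) = -131.2 + 663.0 = 531.8
Net primary income = 855.6 - 443.6 = 412.0
Net secondary income = 262.6 - 60.0 = 202.6
Current account = 531.8 + 412.0 + 202.6 = 1146.4
Financial account = -(1146.4 + 150.7) = -1297.1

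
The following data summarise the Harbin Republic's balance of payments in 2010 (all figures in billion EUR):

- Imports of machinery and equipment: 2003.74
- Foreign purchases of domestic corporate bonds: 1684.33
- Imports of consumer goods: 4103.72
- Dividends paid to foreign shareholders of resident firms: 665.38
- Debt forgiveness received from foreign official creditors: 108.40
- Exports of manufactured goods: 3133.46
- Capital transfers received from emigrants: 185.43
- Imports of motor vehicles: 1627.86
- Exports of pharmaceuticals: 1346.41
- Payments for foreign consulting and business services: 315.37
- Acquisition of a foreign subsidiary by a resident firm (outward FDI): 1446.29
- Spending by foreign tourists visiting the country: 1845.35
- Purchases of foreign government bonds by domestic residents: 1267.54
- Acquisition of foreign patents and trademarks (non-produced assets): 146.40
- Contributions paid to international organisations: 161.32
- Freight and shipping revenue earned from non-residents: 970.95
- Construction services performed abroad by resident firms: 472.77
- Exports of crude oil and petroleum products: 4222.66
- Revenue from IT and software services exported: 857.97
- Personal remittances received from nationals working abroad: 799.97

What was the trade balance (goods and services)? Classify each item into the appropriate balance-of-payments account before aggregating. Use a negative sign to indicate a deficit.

Goods: -4103.72 + 4222.66 - 2003.74 + 1346.41 + 3133.46 - 1627.86 = 967.21
Services: 857.97 + 1845.35 + 970.95 - 315.37 + 472.77 = 3831.67
Trade balance = 967.21 + 3831.67 = 4798.88
(Excluded from the trade balance — financial account: foreign purchases of domestic corporate bonds 1684.33, acquisition of a foreign subsidiary by a resident firm (outward FDI) 1446.29, purchases of foreign government bonds by domestic residents 1267.54; primary income: dividends paid to foreign shareholders of resident firms 665.38; capital account: debt forgiveness received from foreign official creditors 108.40, capital transfers received from emigrants 185.43, acquisition of foreign patents and trademarks (non-produced assets) 146.40; secondary income: contributions paid to international organisations 161.32, personal remittances received from nationals working abroad 799.97.)

4798.88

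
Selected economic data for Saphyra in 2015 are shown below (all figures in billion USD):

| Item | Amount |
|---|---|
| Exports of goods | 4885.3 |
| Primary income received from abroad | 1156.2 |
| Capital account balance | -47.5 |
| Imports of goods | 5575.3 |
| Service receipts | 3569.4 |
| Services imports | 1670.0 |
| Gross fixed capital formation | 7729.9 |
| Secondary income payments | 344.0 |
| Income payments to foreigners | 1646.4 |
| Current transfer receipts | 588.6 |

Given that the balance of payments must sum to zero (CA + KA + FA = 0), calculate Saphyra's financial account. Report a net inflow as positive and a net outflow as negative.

-916.3

Goods balance = 4885.3 - 5575.3 = -690.0
Services balance = 3569.4 - 1670.0 = 1899.4
Trade balance (goods + services) = -690.0 + 1899.4 = 1209.4
Net primary income = 1156.2 - 1646.4 = -490.2
Net secondary income = 588.6 - 344.0 = 244.6
Current account = 1209.4 + (-490.2) + 244.6 = 963.8
Financial account = -(963.8 + (-47.5)) = -916.3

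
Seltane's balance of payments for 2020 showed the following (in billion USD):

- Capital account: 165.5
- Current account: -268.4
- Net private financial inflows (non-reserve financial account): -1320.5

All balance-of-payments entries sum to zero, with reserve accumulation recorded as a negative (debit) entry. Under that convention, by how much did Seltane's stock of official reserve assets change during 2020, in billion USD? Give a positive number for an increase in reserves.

Official reserve transactions balance = -((-268.4) + 165.5 + (-1320.5)) = 1423.4
An accumulation of reserves is recorded as a debit (negative entry), so the change in the stock of reserves is the negative of that balance.
Change in official reserves = -(1423.4) = -1423.4

-1423.4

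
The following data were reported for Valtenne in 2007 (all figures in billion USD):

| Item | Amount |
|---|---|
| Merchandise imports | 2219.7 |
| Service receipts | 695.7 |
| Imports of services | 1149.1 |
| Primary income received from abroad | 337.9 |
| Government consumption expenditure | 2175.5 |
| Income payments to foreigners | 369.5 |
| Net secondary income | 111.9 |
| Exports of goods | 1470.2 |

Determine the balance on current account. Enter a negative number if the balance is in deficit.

Goods balance = 1470.2 - 2219.7 = -749.5
Services balance = 695.7 - 1149.1 = -453.4
Trade balance (goods + services) = -749.5 + (-453.4) = -1202.9
Net primary income = 337.9 - 369.5 = -31.6
Net secondary income = 111.9
Current account = -1202.9 + (-31.6) + 111.9 = -1122.6

-1122.6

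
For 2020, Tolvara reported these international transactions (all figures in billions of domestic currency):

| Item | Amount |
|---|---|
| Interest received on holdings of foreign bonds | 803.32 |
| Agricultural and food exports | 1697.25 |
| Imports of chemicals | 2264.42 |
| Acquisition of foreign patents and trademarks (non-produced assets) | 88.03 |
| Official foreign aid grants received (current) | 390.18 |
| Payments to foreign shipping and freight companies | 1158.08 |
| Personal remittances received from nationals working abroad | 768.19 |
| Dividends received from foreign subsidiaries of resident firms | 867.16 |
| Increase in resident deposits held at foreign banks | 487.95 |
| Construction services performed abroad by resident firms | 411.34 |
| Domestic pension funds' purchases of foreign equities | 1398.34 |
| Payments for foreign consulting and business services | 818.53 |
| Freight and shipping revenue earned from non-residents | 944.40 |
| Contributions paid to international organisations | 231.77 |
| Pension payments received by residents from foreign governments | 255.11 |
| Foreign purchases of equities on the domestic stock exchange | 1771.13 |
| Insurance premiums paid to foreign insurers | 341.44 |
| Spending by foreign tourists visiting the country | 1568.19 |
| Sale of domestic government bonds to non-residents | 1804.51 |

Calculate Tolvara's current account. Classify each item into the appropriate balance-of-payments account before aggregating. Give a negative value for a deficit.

Goods: 1697.25 - 2264.42 = -567.17
Services: -1158.08 + 411.34 + 1568.19 - 341.44 - 818.53 + 944.40 = 605.88
Primary income: 867.16 + 803.32 = 1670.48
Secondary income: -231.77 + 768.19 + 390.18 + 255.11 = 1181.71
Current account = (-567.17) + 605.88 + 1670.48 + 1181.71 = 2890.90
(Excluded from the current account — capital account: acquisition of foreign patents and trademarks (non-produced assets) 88.03; financial account: increase in resident deposits held at foreign banks 487.95, domestic pension funds' purchases of foreign equities 1398.34, foreign purchases of equities on the domestic stock exchange 1771.13, sale of domestic government bonds to non-residents 1804.51.)

2890.90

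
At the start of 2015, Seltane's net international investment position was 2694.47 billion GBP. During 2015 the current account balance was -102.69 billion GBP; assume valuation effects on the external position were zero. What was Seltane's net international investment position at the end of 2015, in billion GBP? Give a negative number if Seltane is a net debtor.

With no valuation effects, change in NIIP = current account = -102.69
End-of-year NIIP = 2694.47 + (-102.69) = 2591.78

2591.78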